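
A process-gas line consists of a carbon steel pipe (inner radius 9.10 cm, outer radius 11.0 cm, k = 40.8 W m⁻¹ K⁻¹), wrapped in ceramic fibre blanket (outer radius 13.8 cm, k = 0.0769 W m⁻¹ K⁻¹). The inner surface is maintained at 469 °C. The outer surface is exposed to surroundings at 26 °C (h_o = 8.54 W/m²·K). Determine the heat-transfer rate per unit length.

Treat each layer as a resistance in series:
  R'_carbon steel = ln(0.110/0.0910)/(2πk) = 0.1896/(2π·40.8) = 7.397×10^-4 m·K/W
  R'_ceramic fibre blanket = ln(0.138/0.110)/(2πk) = 0.2268/(2π·0.0769) = 0.4693 m·K/W
  R'_conv,out = 1/(2πr h) = 1/(2π·0.138·8.54) = 0.1350 m·K/W
ΣR = 7.397×10^-4 + 0.4693 + 0.1350 = 0.6050 m·K/W
Q' = ΔT/ΣR = (469 °C − 26 °C)/0.6050 = 732 W/m

Q' = 732 W/m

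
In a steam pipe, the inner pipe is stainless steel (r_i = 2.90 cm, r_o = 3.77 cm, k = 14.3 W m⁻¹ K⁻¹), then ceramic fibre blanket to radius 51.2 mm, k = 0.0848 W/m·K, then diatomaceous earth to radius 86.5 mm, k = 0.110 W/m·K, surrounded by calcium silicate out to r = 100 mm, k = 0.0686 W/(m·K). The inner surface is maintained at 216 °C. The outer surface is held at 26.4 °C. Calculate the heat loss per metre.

Q' = 113 W/m

Series thermal resistances, inner to outer:
  R'_stainless steel = ln(0.0377/0.0290)/(2πk) = 0.2624/(2π·14.3) = 0.002920 m·K/W
  R'_ceramic fibre blanket = ln(0.0512/0.0377)/(2πk) = 0.3061/(2π·0.0848) = 0.5745 m·K/W
  R'_diatomaceous earth = ln(0.0865/0.0512)/(2πk) = 0.5244/(2π·0.110) = 0.7587 m·K/W
  R'_calcium silicate = ln(0.100/0.0865)/(2πk) = 0.1450/(2π·0.0686) = 0.3365 m·K/W
ΣR = 0.002920 + 0.5745 + 0.7587 + 0.3365 = 1.673 m·K/W
Q' = ΔT/ΣR = (216 °C − 26.4 °C)/1.673 = 113 W/m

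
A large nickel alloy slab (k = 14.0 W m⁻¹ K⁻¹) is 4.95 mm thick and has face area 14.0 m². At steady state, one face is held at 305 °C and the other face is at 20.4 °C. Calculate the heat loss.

Q = 1.13×10^7 W

Q = kA·ΔT/L = 14.0 × 14.0 × |305 °C − 20.4 °C| / 0.00495 = 1.13×10^7 W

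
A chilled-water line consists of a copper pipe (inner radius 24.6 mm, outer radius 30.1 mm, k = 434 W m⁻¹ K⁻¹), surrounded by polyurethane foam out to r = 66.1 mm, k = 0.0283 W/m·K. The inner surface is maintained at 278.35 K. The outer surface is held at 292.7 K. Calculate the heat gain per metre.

Treat each layer as a resistance in series:
  R'_copper = ln(0.0301/0.0246)/(2πk) = 0.2018/(2π·434) = 7.400×10^-5 m·K/W
  R'_polyurethane foam = ln(0.0661/0.0301)/(2πk) = 0.7866/(2π·0.0283) = 4.424 m·K/W
ΣR = 7.400×10^-5 + 4.424 = 4.424 m·K/W
Q' = ΔT/ΣR = (278.35 K − 292.7 K)/4.424 = -3.24 W/m
(Negative Q' ⇒ heat flows inward; heat gain = 3.24 W/m.)

Q' = 3.24 W/m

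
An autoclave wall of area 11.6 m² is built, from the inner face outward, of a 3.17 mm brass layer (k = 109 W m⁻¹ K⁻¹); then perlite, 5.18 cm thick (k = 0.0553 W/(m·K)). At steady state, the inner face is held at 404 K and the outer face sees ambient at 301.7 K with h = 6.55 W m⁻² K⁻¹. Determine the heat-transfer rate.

Series thermal resistances, inner to outer:
  R_brass = L/(kA) = 0.00317/(109·11.6) = 2.507×10^-6 K/W
  R_perlite = L/(kA) = 0.0518/(0.0553·11.6) = 0.08075 K/W
  R_conv,out = 1/(hA) = 1/(6.55·11.6) = 0.01316 K/W
ΣR = 2.507×10^-6 + 0.08075 + 0.01316 = 0.09391 K/W
Q = ΔT/ΣR = (404 K − 301.7 K)/0.09391 = 1090 W

Q = 1090 W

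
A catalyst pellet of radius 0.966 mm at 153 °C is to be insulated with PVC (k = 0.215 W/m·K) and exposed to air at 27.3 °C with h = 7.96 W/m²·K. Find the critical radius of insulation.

r_cr = 5.40 cm

For a sphere, r_cr = 2k_ins/h = 2·0.215/7.96 = 0.0540 m = 5.40 cm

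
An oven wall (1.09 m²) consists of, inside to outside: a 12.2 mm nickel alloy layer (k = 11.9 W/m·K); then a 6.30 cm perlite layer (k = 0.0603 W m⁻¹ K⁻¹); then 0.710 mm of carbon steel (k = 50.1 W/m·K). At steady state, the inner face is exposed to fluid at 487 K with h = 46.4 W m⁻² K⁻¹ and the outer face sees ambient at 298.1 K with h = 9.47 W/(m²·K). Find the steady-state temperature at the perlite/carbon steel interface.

Resistance network (inner→outer):
  R_conv,in = 1/(hA) = 1/(46.4·1.09) = 0.01977 K/W
  R_nickel alloy = L/(kA) = 0.0122/(11.9·1.09) = 9.406×10^-4 K/W
  R_perlite = L/(kA) = 0.0630/(0.0603·1.09) = 0.9585 K/W
  R_carbon steel = L/(kA) = 7.10×10^-4/(50.1·1.09) = 1.300×10^-5 K/W
  R_conv,out = 1/(hA) = 1/(9.47·1.09) = 0.09688 K/W
ΣR = 0.01977 + 9.406×10^-4 + 0.9585 + 1.300×10^-5 + 0.09688 = 1.076 K/W
Q = ΔT/ΣR = (487 K − 298.1 K)/1.076 = 175.6 W
From the inner boundary to the perlite/carbon steel interface, ΣR_partial = 0.9792 K/W.
T_interface = T_in − Q·ΣR_partial = 487 K − (175.6)(0.9792) = 315.1 K

T = 315.1 K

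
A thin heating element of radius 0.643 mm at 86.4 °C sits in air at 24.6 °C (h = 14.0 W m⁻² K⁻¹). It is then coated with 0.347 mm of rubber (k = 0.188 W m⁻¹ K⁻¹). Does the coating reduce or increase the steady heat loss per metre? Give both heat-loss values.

Critical radius for a cylinder: r_cr = k/h = 0.0134 m = 1.34 cm.
Outer radius after coating: r₂ = 6.43×10^-4 + 3.47×10^-4 = 0.000990 m.
Since r₁ < r_cr and r₂ ≤ r_cr, the coating moves toward the maximum at r_cr — heat loss rises.
Bare: R = 1/(2πr₁h) = 17.68 m·K/W; Q = 61.8/17.68 = 3.50 W/m.
Coated: R = R_cond + R_conv = 11.85 m·K/W; Q = 61.8/11.85 = 5.22 W/m.

increases: 3.50 → 5.22 W/m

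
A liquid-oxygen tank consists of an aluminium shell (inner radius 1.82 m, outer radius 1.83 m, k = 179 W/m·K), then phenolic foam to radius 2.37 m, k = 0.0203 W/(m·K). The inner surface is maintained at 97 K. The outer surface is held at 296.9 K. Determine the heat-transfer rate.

Q = 410 W

Resistance network (inner→outer):
  R_aluminium = (1/1.82 − 1/1.83)/(4πk) = 0.003002/(4π·179) = 1.335×10^-6 K/W
  R_phenolic foam = (1/1.83 − 1/2.37)/(4πk) = 0.1245/(4π·0.0203) = 0.4881 K/W
ΣR = 1.335×10^-6 + 0.4881 = 0.4881 K/W
Q = ΔT/ΣR = (97 K − 296.9 K)/0.4881 = -410 W
(Negative Q ⇒ heat flows inward; heat gain = 410 W.)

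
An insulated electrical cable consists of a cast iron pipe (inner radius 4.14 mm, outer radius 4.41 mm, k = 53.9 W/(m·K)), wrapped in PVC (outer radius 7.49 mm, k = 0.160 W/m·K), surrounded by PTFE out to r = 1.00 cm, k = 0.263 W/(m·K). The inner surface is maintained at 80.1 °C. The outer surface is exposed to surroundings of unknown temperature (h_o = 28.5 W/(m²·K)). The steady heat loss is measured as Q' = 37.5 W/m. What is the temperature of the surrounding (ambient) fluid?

Sum the resistances:
  R'_cast iron = ln(0.00441/0.00414)/(2πk) = 0.06318/(2π·53.9) = 1.866×10^-4 m·K/W
  R'_PVC = ln(0.00749/0.00441)/(2πk) = 0.5297/(2π·0.160) = 0.5269 m·K/W
  R'_PTFE = ln(0.0100/0.00749)/(2πk) = 0.2890/(2π·0.263) = 0.1749 m·K/W
  R'_conv,out = 1/(2πr h) = 1/(2π·0.0100·28.5) = 0.5584 m·K/W
ΣR = 1.260 m·K/W
ΔT = Q'·ΣR = 37.5 × 1.260 = 47.25 K
Heat flows outward, so T_out = T_in − ΔT = 80.1 − 47.25 = 32.8 °C

T_out = 32.8 °C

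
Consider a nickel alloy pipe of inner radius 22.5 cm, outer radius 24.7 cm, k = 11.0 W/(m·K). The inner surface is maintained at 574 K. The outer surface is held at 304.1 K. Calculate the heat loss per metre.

Q' = 200 kW/m

Q' = 2πk·ΔT/ln(r₂/r₁) = 2π × 11.0 × 269.9 / ln(0.247/0.225) = 2.00×10^5 W/m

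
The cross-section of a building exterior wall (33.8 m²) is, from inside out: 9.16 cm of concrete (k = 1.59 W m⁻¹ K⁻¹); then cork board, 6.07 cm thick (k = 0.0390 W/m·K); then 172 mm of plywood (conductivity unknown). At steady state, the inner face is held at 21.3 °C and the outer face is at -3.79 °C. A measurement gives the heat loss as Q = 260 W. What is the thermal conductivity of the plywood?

k = 0.104 W/m·K

ΣR = ΔT/Q = |21.3 − -3.79|/260 = 0.09650 K/W
Known resistances:
  R_concrete = L/(kA) = 0.0916/(1.59·33.8) = 0.001704 K/W
  R_cork board = L/(kA) = 0.0607/(0.0390·33.8) = 0.04605 K/W
R_plywood = ΣR − ΣR_known = 0.09650 − 0.04775 = 0.04875 K/W
L/(kA) = 0.04875 ⇒ k = 0.172/(0.04875·33.8) = 0.104 W/m·K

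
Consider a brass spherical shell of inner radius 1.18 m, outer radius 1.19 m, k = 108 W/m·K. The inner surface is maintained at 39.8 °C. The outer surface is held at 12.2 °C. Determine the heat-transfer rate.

Q = 4πk·ΔT/(1/r₁ − 1/r₂) = 4π × 108 × 27.6 / (1/1.18 − 1/1.19) = 5.26×10^6 W

Q = 5.26×10^6 W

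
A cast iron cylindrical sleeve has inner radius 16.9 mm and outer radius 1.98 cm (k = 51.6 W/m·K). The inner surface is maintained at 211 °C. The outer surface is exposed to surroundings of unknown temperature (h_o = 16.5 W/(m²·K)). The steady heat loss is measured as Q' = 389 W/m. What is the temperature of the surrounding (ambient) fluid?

T_out = 21.3 °C

Series resistances:
  R'_cast iron = ln(0.0198/0.0169)/(2πk) = 0.1584/(2π·51.6) = 4.885×10^-4 m·K/W
  R'_conv,out = 1/(2πr h) = 1/(2π·0.0198·16.5) = 0.4872 m·K/W
ΣR = 0.4876 m·K/W
ΔT = Q'·ΣR = 389 × 0.4876 = 189.7 K
Heat flows outward, so T_out = T_in − ΔT = 211 − 189.7 = 21.3 °C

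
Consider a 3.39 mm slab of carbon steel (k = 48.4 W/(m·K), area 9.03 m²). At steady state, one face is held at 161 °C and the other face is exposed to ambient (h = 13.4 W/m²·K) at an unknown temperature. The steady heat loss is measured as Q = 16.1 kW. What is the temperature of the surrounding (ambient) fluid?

T_out = 27.8 °C

Series resistances:
  R_carbon steel = L/(kA) = 0.00339/(48.4·9.03) = 7.757×10^-6 K/W
  R_conv,out = 1/(hA) = 1/(13.4·9.03) = 0.008264 K/W
ΣR = 0.008272 K/W
ΔT = Q·ΣR = 16100 × 0.008272 = 133.2 K
Heat flows outward, so T_out = T_in − ΔT = 161 − 133.2 = 27.8 °C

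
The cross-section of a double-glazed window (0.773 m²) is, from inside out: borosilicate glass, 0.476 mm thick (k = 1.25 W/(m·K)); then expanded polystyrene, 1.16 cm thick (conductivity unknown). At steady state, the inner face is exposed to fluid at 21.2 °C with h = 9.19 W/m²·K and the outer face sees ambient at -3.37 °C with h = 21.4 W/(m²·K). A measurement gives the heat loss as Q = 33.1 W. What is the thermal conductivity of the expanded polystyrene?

k = 0.0278 W/m·K

ΣR = ΔT/Q = |21.2 − -3.37|/33.1 = 0.7423 K/W
Known resistances:
  R_conv,in = 1/(hA) = 1/(9.19·0.773) = 0.1408 K/W
  R_borosilicate glass = L/(kA) = 4.76×10^-4/(1.25·0.773) = 4.926×10^-4 K/W
  R_conv,out = 1/(hA) = 1/(21.4·0.773) = 0.06045 K/W
R_expanded polystyrene = ΣR − ΣR_known = 0.7423 − 0.2017 = 0.5406 K/W
L/(kA) = 0.5406 ⇒ k = 0.0116/(0.5406·0.773) = 0.0278 W/m·K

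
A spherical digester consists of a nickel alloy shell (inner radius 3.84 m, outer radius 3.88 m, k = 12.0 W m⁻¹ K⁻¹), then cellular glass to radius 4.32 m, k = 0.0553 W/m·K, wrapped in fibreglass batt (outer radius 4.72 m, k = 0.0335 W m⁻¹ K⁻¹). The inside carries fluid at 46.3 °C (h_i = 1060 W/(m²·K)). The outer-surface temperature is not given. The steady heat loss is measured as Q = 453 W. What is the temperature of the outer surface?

Series resistances:
  R_conv,in = 1/(4πr²h) = 1/(4π·3.84²·1060) = 5.091×10^-6 K/W
  R_nickel alloy = (1/3.84 − 1/3.88)/(4πk) = 0.002685/(4π·12.0) = 1.780×10^-5 K/W
  R_cellular glass = (1/3.88 − 1/4.32)/(4πk) = 0.02625/(4π·0.0553) = 0.03777 K/W
  R_fibreglass batt = (1/4.32 − 1/4.72)/(4πk) = 0.01962/(4π·0.0335) = 0.04660 K/W
ΣR = 0.08440 K/W
ΔT = Q·ΣR = 453 × 0.08440 = 38.23 K
Heat flows outward, so T_out = T_in − ΔT = 46.3 − 38.23 = 8.07 °C

T_out = 8.07 °C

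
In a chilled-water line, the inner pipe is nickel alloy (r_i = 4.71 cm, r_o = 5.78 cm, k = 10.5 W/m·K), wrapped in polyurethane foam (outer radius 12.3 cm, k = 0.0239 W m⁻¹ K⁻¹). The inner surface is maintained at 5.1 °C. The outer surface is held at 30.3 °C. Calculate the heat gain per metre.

Resistance network (inner→outer):
  R'_nickel alloy = ln(0.0578/0.0471)/(2πk) = 0.2047/(2π·10.5) = 0.003103 m·K/W
  R'_polyurethane foam = ln(0.123/0.0578)/(2πk) = 0.7552/(2π·0.0239) = 5.029 m·K/W
ΣR = 0.003103 + 5.029 = 5.032 m·K/W
Q' = ΔT/ΣR = (5.1 °C − 30.3 °C)/5.032 = -5.01 W/m
(Negative Q' ⇒ heat flows inward; heat gain = 5.01 W/m.)

Q' = 5.01 W/m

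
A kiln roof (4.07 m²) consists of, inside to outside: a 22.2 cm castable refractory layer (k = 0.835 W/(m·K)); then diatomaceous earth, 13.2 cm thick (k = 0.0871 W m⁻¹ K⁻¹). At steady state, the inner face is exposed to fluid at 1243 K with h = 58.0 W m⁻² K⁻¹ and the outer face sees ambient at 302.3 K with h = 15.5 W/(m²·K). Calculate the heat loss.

Q = 2.05 kW

Resistance network (inner→outer):
  R_conv,in = 1/(hA) = 1/(58.0·4.07) = 0.004236 K/W
  R_castable refractory = L/(kA) = 0.222/(0.835·4.07) = 0.06532 K/W
  R_diatomaceous earth = L/(kA) = 0.132/(0.0871·4.07) = 0.3724 K/W
  R_conv,out = 1/(hA) = 1/(15.5·4.07) = 0.01585 K/W
ΣR = 0.004236 + 0.06532 + 0.3724 + 0.01585 = 0.4578 K/W
Q = ΔT/ΣR = (1243 K − 302.3 K)/0.4578 = 2050 W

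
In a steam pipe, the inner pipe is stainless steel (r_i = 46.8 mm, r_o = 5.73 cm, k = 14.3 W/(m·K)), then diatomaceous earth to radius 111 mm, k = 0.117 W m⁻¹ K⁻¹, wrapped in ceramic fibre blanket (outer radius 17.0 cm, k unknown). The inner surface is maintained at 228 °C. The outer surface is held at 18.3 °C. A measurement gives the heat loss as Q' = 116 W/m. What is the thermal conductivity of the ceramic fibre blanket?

ΣR = ΔT/Q' = |228 − 18.3|/116 = 1.808 m·K/W
Known resistances:
  R'_stainless steel = ln(0.0573/0.0468)/(2πk) = 0.2024/(2π·14.3) = 0.002253 m·K/W
  R'_diatomaceous earth = ln(0.111/0.0573)/(2πk) = 0.6612/(2π·0.117) = 0.8995 m·K/W
R_ceramic fibre blanket = ΣR − ΣR_known = 1.808 − 0.9018 = 0.9062 m·K/W
ln(r₂/r₁)/(2πk) = 0.9062 ⇒ k = 0.4263/(2π·0.9062) = 0.0749 W/m·K

k = 0.0749 W/m·K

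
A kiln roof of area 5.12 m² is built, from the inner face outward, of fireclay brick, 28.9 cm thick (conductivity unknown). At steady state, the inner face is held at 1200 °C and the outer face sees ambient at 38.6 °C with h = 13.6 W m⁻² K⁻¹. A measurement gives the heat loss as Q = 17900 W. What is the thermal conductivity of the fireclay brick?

k = 1.12 W/m·K

ΣR = ΔT/Q = |1200 − 38.6|/17900 = 0.06488 K/W
Known resistances:
  R_conv,out = 1/(hA) = 1/(13.6·5.12) = 0.01436 K/W
R_fireclay brick = ΣR − ΣR_known = 0.06488 − 0.01436 = 0.05052 K/W
L/(kA) = 0.05052 ⇒ k = 0.289/(0.05052·5.12) = 1.12 W/m·K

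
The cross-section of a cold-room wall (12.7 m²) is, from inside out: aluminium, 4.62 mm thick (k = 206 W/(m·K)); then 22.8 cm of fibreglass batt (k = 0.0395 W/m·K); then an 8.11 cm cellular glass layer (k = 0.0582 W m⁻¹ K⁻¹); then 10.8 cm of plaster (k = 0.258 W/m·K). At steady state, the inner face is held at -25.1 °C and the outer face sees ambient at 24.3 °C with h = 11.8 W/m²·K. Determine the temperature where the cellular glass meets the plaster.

Treat each layer as a resistance in series:
  R_aluminium = L/(kA) = 0.00462/(206·12.7) = 1.766×10^-6 K/W
  R_fibreglass batt = L/(kA) = 0.228/(0.0395·12.7) = 0.4545 K/W
  R_cellular glass = L/(kA) = 0.0811/(0.0582·12.7) = 0.1097 K/W
  R_plaster = L/(kA) = 0.108/(0.258·12.7) = 0.03296 K/W
  R_conv,out = 1/(hA) = 1/(11.8·12.7) = 0.006673 K/W
ΣR = 1.766×10^-6 + 0.4545 + 0.1097 + 0.03296 + 0.006673 = 0.6038 K/W
Q = ΔT/ΣR = (-25.1 °C − 24.3 °C)/0.6038 = -81.82 W
From the inner boundary to the cellular glass/plaster interface, ΣR_partial = 0.5642 K/W.
T_interface = T_in − Q·ΣR_partial = -25.1 °C − (-81.82)(0.5642) = 21.1 °C

T = 21.1 °C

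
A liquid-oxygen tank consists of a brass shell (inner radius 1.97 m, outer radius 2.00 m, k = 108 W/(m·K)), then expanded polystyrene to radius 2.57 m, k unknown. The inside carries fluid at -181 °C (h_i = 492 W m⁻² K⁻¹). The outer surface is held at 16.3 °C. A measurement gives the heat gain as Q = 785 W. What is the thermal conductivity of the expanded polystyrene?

k = 0.0351 W/m·K

ΣR = ΔT/Q = |-181 − 16.3|/785 = 0.2513 K/W
Known resistances:
  R_conv,in = 1/(4πr²h) = 1/(4π·1.97²·492) = 4.168×10^-5 K/W
  R_brass = (1/1.97 − 1/2.00)/(4πk) = 0.007614/(4π·108) = 5.610×10^-6 K/W
R_expanded polystyrene = ΣR − ΣR_known = 0.2513 − 4.729×10^-5 = 0.2513 K/W
(1/r₁−1/r₂)/(4πk) = 0.2513 ⇒ k = 0.1109/(4π·0.2513) = 0.0351 W/m·K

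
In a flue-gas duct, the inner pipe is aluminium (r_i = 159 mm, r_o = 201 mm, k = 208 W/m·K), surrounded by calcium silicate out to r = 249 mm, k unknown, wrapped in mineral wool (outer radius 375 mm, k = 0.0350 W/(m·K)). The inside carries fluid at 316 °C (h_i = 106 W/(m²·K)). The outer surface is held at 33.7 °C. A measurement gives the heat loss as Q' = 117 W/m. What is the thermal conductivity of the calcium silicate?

ΣR = ΔT/Q' = |316 − 33.7|/117 = 2.413 m·K/W
Known resistances:
  R'_conv,in = 1/(2πr h) = 1/(2π·0.159·106) = 0.009443 m·K/W
  R'_aluminium = ln(0.201/0.159)/(2πk) = 0.2344/(2π·208) = 1.794×10^-4 m·K/W
  R'_mineral wool = ln(0.375/0.249)/(2πk) = 0.4095/(2π·0.0350) = 1.862 m·K/W
R_calcium silicate = ΣR − ΣR_known = 2.413 − 1.872 = 0.5410 m·K/W
ln(r₂/r₁)/(2πk) = 0.5410 ⇒ k = 0.2141/(2π·0.5410) = 0.0630 W/m·K

k = 0.0630 W/m·K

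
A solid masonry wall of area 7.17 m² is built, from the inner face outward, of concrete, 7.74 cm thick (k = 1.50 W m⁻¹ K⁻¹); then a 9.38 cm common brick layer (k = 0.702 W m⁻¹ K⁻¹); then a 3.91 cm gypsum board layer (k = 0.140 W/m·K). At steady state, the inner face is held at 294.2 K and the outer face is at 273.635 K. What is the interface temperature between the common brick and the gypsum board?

T = 286.0 K

Treat each layer as a resistance in series:
  R_concrete = L/(kA) = 0.0774/(1.50·7.17) = 0.007197 K/W
  R_common brick = L/(kA) = 0.0938/(0.702·7.17) = 0.01864 K/W
  R_gypsum board = L/(kA) = 0.0391/(0.140·7.17) = 0.03895 K/W
ΣR = 0.007197 + 0.01864 + 0.03895 = 0.06479 K/W
Q = ΔT/ΣR = (294.2 K − 273.635 K)/0.06479 = 317.4 W
From the inner boundary to the common brick/gypsum board interface, ΣR_partial = 0.02584 K/W.
T_interface = T_in − Q·ΣR_partial = 294.2 K − (317.4)(0.02584) = 286.0 K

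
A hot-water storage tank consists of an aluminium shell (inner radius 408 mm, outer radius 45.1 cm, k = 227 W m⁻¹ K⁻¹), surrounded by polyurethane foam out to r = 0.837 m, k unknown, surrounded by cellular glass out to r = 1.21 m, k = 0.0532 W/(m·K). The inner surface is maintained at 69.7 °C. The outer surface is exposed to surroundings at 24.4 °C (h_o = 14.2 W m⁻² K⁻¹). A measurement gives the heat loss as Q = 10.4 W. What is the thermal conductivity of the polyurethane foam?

k = 0.0214 W/m·K

ΣR = ΔT/Q = |69.7 − 24.4|/10.4 = 4.356 K/W
Known resistances:
  R_aluminium = (1/0.408 − 1/0.451)/(4πk) = 0.2337/(4π·227) = 8.192×10^-5 K/W
  R_cellular glass = (1/0.837 − 1/1.21)/(4πk) = 0.3683/(4π·0.0532) = 0.5509 K/W
  R_conv,out = 1/(4πr²h) = 1/(4π·1.21²·14.2) = 0.003828 K/W
R_polyurethane foam = ΣR − ΣR_known = 4.356 − 0.5548 = 3.801 K/W
(1/r₁−1/r₂)/(4πk) = 3.801 ⇒ k = 1.023/(4π·3.801) = 0.0214 W/m·K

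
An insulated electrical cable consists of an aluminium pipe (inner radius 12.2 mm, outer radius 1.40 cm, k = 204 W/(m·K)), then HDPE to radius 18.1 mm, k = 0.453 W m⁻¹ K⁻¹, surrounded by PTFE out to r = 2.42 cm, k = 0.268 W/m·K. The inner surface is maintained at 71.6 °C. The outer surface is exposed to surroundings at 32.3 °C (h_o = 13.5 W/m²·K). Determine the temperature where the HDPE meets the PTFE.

Series thermal resistances, inner to outer:
  R'_aluminium = ln(0.0140/0.0122)/(2πk) = 0.1376/(2π·204) = 1.074×10^-4 m·K/W
  R'_HDPE = ln(0.0181/0.0140)/(2πk) = 0.2569/(2π·0.453) = 0.09024 m·K/W
  R'_PTFE = ln(0.0242/0.0181)/(2πk) = 0.2904/(2π·0.268) = 0.1725 m·K/W
  R'_conv,out = 1/(2πr h) = 1/(2π·0.0242·13.5) = 0.4872 m·K/W
ΣR = 1.074×10^-4 + 0.09024 + 0.1725 + 0.4872 = 0.7500 m·K/W
Q' = ΔT/ΣR = (71.6 °C − 32.3 °C)/0.7500 = 52.40 W/m
From the inner boundary to the HDPE/PTFE interface, ΣR_partial = 0.09035 m·K/W.
T_interface = T_in − Q'·ΣR_partial = 71.6 °C − (52.40)(0.09035) = 66.9 °C

T = 66.9 °C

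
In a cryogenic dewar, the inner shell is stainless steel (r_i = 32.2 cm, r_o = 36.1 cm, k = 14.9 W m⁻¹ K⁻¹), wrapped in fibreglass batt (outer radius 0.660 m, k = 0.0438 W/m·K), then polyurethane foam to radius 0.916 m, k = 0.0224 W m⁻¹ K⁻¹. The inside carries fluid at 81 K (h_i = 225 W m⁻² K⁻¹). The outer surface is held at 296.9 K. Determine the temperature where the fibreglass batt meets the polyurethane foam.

T = 211.2 K

Series thermal resistances, inner to outer:
  R_conv,in = 1/(4πr²h) = 1/(4π·0.322²·225) = 0.003411 K/W
  R_stainless steel = (1/0.322 − 1/0.361)/(4πk) = 0.3355/(4π·14.9) = 0.001792 K/W
  R_fibreglass batt = (1/0.361 − 1/0.660)/(4πk) = 1.255/(4π·0.0438) = 2.280 K/W
  R_polyurethane foam = (1/0.660 − 1/0.916)/(4πk) = 0.4234/(4π·0.0224) = 1.504 K/W
ΣR = 0.003411 + 0.001792 + 2.280 + 1.504 = 3.789 K/W
Q = ΔT/ΣR = (81 K − 296.9 K)/3.789 = -56.98 W
From the inner boundary to the fibreglass batt/polyurethane foam interface, ΣR_partial = 2.285 K/W.
T_interface = T_in − Q·ΣR_partial = 81 K − (-56.98)(2.285) = 211.2 K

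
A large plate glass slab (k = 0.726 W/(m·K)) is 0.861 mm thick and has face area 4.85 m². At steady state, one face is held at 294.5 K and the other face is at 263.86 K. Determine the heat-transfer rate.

Q = 125 kW

Q = kA·ΔT/L = 0.726 × 4.85 × |294.5 K − 263.86 K| / 8.61×10^-4 = 1.25×10^5 W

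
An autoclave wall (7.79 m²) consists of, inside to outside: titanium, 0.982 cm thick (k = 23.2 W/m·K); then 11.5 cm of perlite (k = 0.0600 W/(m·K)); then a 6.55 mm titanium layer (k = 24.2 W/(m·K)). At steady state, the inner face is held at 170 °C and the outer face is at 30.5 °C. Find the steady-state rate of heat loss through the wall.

Q = 567 W

Treat each layer as a resistance in series:
  R_titanium = L/(kA) = 0.00982/(23.2·7.79) = 5.434×10^-5 K/W
  R_perlite = L/(kA) = 0.115/(0.0600·7.79) = 0.2460 K/W
  R_titanium = L/(kA) = 0.00655/(24.2·7.79) = 3.474×10^-5 K/W
ΣR = 5.434×10^-5 + 0.2460 + 3.474×10^-5 = 0.2461 K/W
Q = ΔT/ΣR = (170 °C − 30.5 °C)/0.2461 = 567 W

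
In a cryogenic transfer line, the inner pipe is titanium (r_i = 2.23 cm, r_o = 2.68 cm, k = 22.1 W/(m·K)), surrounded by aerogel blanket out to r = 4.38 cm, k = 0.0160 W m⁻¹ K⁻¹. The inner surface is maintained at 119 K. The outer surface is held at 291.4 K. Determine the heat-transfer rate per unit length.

Q' = 35.3 W/m

Resistance network (inner→outer):
  R'_titanium = ln(0.0268/0.0223)/(2πk) = 0.1838/(2π·22.1) = 0.001324 m·K/W
  R'_aerogel blanket = ln(0.0438/0.0268)/(2πk) = 0.4912/(2π·0.0160) = 4.886 m·K/W
ΣR = 0.001324 + 4.886 = 4.887 m·K/W
Q' = ΔT/ΣR = (119 K − 291.4 K)/4.887 = -35.3 W/m
(Negative Q' ⇒ heat flows inward; heat gain = 35.3 W/m.)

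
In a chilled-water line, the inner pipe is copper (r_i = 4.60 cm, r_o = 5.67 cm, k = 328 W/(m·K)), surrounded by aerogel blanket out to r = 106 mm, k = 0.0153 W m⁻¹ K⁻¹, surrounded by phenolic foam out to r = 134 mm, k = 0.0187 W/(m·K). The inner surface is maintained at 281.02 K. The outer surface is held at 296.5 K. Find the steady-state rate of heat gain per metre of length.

Resistance network (inner→outer):
  R'_copper = ln(0.0567/0.0460)/(2πk) = 0.2091/(2π·328) = 1.015×10^-4 m·K/W
  R'_aerogel blanket = ln(0.106/0.0567)/(2πk) = 0.6257/(2π·0.0153) = 6.508 m·K/W
  R'_phenolic foam = ln(0.134/0.106)/(2πk) = 0.2344/(2π·0.0187) = 1.995 m·K/W
ΣR = 1.015×10^-4 + 6.508 + 1.995 = 8.503 m·K/W
Q' = ΔT/ΣR = (281.02 K − 296.5 K)/8.503 = -1.82 W/m
(Negative Q' ⇒ heat flows inward; heat gain = 1.82 W/m.)

Q' = 1.82 W/m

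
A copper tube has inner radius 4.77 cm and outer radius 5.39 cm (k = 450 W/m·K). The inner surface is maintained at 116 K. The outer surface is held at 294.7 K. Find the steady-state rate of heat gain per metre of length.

Q' = 4130 kW/m

Q' = 2πk·ΔT/ln(r₂/r₁) = 2π × 450 × 178.7 / ln(0.0539/0.0477) = 4.13×10^6 W/m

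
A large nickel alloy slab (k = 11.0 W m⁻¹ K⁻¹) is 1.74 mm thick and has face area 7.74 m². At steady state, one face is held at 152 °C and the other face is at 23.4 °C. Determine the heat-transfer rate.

Q = 6.29×10^6 W

Q = kA·ΔT/L = 11.0 × 7.74 × |152 °C − 23.4 °C| / 0.00174 = 6.29×10^6 W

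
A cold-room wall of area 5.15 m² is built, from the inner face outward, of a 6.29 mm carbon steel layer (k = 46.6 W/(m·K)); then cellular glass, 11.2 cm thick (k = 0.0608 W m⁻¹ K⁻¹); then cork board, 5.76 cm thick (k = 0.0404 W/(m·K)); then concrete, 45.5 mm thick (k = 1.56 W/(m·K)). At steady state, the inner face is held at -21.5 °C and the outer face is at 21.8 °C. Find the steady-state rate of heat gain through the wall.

Series thermal resistances, inner to outer:
  R_carbon steel = L/(kA) = 0.00629/(46.6·5.15) = 2.621×10^-5 K/W
  R_cellular glass = L/(kA) = 0.112/(0.0608·5.15) = 0.3577 K/W
  R_cork board = L/(kA) = 0.0576/(0.0404·5.15) = 0.2768 K/W
  R_concrete = L/(kA) = 0.0455/(1.56·5.15) = 0.005663 K/W
ΣR = 2.621×10^-5 + 0.3577 + 0.2768 + 0.005663 = 0.6402 K/W
Q = ΔT/ΣR = (-21.5 °C − 21.8 °C)/0.6402 = -67.6 W
(Negative Q ⇒ heat flows inward; heat gain = 67.6 W.)

Q = 67.6 W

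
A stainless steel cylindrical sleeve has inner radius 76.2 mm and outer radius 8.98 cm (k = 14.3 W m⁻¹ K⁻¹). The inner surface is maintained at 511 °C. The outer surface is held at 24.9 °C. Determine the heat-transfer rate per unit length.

Q' = 2.66×10^5 W/m

Q' = 2πk·ΔT/ln(r₂/r₁) = 2π × 14.3 × 486.1 / ln(0.0898/0.0762) = 2.66×10^5 W/m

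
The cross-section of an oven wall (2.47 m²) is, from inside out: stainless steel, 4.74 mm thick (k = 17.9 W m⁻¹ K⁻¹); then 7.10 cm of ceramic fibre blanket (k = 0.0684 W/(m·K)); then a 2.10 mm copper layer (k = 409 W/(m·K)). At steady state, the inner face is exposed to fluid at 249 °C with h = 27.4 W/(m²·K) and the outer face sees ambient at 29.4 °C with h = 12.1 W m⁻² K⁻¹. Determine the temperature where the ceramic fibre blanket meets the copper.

Resistance network (inner→outer):
  R_conv,in = 1/(hA) = 1/(27.4·2.47) = 0.01478 K/W
  R_stainless steel = L/(kA) = 0.00474/(17.9·2.47) = 1.072×10^-4 K/W
  R_ceramic fibre blanket = L/(kA) = 0.0710/(0.0684·2.47) = 0.4202 K/W
  R_copper = L/(kA) = 0.00210/(409·2.47) = 2.079×10^-6 K/W
  R_conv,out = 1/(hA) = 1/(12.1·2.47) = 0.03346 K/W
ΣR = 0.01478 + 1.072×10^-4 + 0.4202 + 2.079×10^-6 + 0.03346 = 0.4685 K/W
Q = ΔT/ΣR = (249 °C − 29.4 °C)/0.4685 = 468.7 W
From the inner boundary to the ceramic fibre blanket/copper interface, ΣR_partial = 0.4351 K/W.
T_interface = T_in − Q·ΣR_partial = 249 °C − (468.7)(0.4351) = 45.1 °C

T = 45.1 °C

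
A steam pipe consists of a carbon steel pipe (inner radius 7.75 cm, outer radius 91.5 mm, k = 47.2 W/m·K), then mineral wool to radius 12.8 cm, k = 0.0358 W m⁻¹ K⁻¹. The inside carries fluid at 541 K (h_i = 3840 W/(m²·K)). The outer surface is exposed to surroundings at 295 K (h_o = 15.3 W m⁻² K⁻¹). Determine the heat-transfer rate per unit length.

Treat each layer as a resistance in series:
  R'_conv,in = 1/(2πr h) = 1/(2π·0.0775·3840) = 5.348×10^-4 m·K/W
  R'_carbon steel = ln(0.0915/0.0775)/(2πk) = 0.1661/(2π·47.2) = 5.599×10^-4 m·K/W
  R'_mineral wool = ln(0.128/0.0915)/(2πk) = 0.3357/(2π·0.0358) = 1.492 m·K/W
  R'_conv,out = 1/(2πr h) = 1/(2π·0.128·15.3) = 0.08127 m·K/W
ΣR = 5.348×10^-4 + 5.599×10^-4 + 1.492 + 0.08127 = 1.574 m·K/W
Q' = ΔT/ΣR = (541 K − 295 K)/1.574 = 156 W/m

Q' = 156 W/m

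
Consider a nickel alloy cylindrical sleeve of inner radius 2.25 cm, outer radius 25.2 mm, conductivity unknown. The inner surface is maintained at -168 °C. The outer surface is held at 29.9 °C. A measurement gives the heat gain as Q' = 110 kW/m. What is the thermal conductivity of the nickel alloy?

ΣR = ΔT/Q' = |-168 − 29.9|/1.10×10^5 = 0.001799 m·K/W
ln(r₂/r₁)/(2πk) = 0.001799 ⇒ k = 0.1133/(2π·0.001799) = 10.0 W/m·K

k = 10.0 W/m·K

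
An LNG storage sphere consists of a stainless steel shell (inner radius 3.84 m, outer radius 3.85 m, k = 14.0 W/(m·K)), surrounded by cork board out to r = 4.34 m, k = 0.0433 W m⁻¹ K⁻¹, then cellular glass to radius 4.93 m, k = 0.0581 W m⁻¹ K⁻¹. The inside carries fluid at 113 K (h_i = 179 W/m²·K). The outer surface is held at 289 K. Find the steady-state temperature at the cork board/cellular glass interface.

Treat each layer as a resistance in series:
  R_conv,in = 1/(4πr²h) = 1/(4π·3.84²·179) = 3.015×10^-5 K/W
  R_stainless steel = (1/3.84 − 1/3.85)/(4πk) = 6.764×10^-4/(4π·14.0) = 3.845×10^-6 K/W
  R_cork board = (1/3.85 − 1/4.34)/(4πk) = 0.02933/(4π·0.0433) = 0.05389 K/W
  R_cellular glass = (1/4.34 − 1/4.93)/(4πk) = 0.02757/(4π·0.0581) = 0.03777 K/W
ΣR = 3.015×10^-5 + 3.845×10^-6 + 0.05389 + 0.03777 = 0.09169 K/W
Q = ΔT/ΣR = (113 K − 289 K)/0.09169 = -1920 W
From the inner boundary to the cork board/cellular glass interface, ΣR_partial = 0.05392 K/W.
T_interface = T_in − Q·ΣR_partial = 113 K − (-1920)(0.05392) = 216.5 K

T = 216.5 K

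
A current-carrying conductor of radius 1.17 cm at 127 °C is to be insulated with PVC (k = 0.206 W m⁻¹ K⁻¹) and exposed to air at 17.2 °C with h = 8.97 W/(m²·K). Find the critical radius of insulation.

r_cr = 2.30 cm

For a cylinder, r_cr = k_ins/h = 0.206/8.97 = 0.0230 m = 2.30 cm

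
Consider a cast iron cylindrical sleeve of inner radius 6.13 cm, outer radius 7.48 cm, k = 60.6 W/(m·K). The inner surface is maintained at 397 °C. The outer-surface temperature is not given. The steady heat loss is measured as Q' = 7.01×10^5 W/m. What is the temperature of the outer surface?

Series resistances:
  R'_cast iron = ln(0.0748/0.0613)/(2πk) = 0.1990/(2π·60.6) = 5.227×10^-4 m·K/W
ΣR = 5.227×10^-4 m·K/W
ΔT = Q'·ΣR = 7.01×10^5 × 5.227×10^-4 = 366.4 K
Heat flows outward, so T_out = T_in − ΔT = 397 − 366.4 = 30.6 °C

T_out = 30.6 °C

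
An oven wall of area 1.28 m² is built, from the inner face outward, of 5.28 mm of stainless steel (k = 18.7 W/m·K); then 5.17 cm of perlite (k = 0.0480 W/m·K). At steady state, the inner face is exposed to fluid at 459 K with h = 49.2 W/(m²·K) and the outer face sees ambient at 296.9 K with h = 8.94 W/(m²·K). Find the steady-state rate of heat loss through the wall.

Q = 172 W

Treat each layer as a resistance in series:
  R_conv,in = 1/(hA) = 1/(49.2·1.28) = 0.01588 K/W
  R_stainless steel = L/(kA) = 0.00528/(18.7·1.28) = 2.206×10^-4 K/W
  R_perlite = L/(kA) = 0.0517/(0.0480·1.28) = 0.8415 K/W
  R_conv,out = 1/(hA) = 1/(8.94·1.28) = 0.08739 K/W
ΣR = 0.01588 + 2.206×10^-4 + 0.8415 + 0.08739 = 0.9450 K/W
Q = ΔT/ΣR = (459 K − 296.9 K)/0.9450 = 172 W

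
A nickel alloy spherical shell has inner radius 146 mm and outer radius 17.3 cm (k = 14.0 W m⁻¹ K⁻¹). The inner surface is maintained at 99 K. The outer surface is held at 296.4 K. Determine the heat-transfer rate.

Q = 4πk·ΔT/(1/r₁ − 1/r₂) = 4π × 14.0 × 197.4 / (1/0.146 − 1/0.173) = 32500 W

Q = 32500 W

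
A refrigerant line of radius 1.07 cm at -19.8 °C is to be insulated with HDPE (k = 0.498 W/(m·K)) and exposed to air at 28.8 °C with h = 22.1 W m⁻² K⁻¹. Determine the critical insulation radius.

r_cr = 2.25 cm

For a cylinder, r_cr = k_ins/h = 0.498/22.1 = 0.0225 m = 2.25 cm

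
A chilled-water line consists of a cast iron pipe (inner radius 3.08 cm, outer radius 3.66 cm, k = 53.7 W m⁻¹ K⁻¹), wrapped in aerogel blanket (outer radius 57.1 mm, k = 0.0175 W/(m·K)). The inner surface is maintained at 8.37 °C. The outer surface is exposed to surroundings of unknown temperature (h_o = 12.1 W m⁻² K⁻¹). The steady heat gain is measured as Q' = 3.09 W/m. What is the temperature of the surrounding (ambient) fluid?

T_out = 21.6 °C

Sum the resistances:
  R'_cast iron = ln(0.0366/0.0308)/(2πk) = 0.1725/(2π·53.7) = 5.114×10^-4 m·K/W
  R'_aerogel blanket = ln(0.0571/0.0366)/(2πk) = 0.4448/(2π·0.0175) = 4.045 m·K/W
  R'_conv,out = 1/(2πr h) = 1/(2π·0.0571·12.1) = 0.2304 m·K/W
ΣR = 4.276 m·K/W
ΔT = Q'·ΣR = 3.09 × 4.276 = 13.21 K
Heat flows inward, so T_out = T_in + ΔT = 8.37 + 13.21 = 21.6 °C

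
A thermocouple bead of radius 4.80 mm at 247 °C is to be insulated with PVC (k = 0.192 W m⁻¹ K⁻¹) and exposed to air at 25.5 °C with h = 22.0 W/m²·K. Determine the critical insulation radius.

r_cr = 1.75 cm

For a sphere, r_cr = 2k_ins/h = 2·0.192/22.0 = 0.0175 m = 1.75 cm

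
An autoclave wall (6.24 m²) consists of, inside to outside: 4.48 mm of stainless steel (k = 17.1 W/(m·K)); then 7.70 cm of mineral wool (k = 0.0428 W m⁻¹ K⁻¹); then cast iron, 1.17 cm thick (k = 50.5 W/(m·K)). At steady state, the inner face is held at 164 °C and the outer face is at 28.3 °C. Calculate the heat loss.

Treat each layer as a resistance in series:
  R_stainless steel = L/(kA) = 0.00448/(17.1·6.24) = 4.199×10^-5 K/W
  R_mineral wool = L/(kA) = 0.0770/(0.0428·6.24) = 0.2883 K/W
  R_cast iron = L/(kA) = 0.0117/(50.5·6.24) = 3.713×10^-5 K/W
ΣR = 4.199×10^-5 + 0.2883 + 3.713×10^-5 = 0.2884 K/W
Q = ΔT/ΣR = (164 °C − 28.3 °C)/0.2884 = 471 W

Q = 471 W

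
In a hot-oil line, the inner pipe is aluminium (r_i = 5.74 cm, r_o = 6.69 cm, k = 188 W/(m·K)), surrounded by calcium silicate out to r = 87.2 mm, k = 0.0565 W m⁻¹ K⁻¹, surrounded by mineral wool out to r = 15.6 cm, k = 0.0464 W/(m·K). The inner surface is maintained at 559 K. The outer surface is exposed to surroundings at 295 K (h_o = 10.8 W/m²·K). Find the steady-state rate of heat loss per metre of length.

Resistance network (inner→outer):
  R'_aluminium = ln(0.0669/0.0574)/(2πk) = 0.1532/(2π·188) = 1.297×10^-4 m·K/W
  R'_calcium silicate = ln(0.0872/0.0669)/(2πk) = 0.2650/(2π·0.0565) = 0.7465 m·K/W
  R'_mineral wool = ln(0.156/0.0872)/(2πk) = 0.5817/(2π·0.0464) = 1.995 m·K/W
  R'_conv,out = 1/(2πr h) = 1/(2π·0.156·10.8) = 0.09447 m·K/W
ΣR = 1.297×10^-4 + 0.7465 + 1.995 + 0.09447 = 2.836 m·K/W
Q' = ΔT/ΣR = (559 K − 295 K)/2.836 = 93.1 W/m

Q' = 93.1 W/m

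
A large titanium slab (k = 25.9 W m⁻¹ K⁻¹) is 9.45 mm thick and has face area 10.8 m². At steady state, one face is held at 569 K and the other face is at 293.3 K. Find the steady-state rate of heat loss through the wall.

Q = 8.16×10^6 W

Q = kA·ΔT/L = 25.9 × 10.8 × |569 K − 293.3 K| / 0.00945 = 8.16×10^6 W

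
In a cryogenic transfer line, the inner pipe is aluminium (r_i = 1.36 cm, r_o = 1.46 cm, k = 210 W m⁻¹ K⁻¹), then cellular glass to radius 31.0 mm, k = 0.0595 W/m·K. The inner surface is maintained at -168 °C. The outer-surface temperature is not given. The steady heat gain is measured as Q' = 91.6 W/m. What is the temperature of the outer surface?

Sum the resistances:
  R'_aluminium = ln(0.0146/0.0136)/(2πk) = 0.07095/(2π·210) = 5.377×10^-5 m·K/W
  R'_cellular glass = ln(0.0310/0.0146)/(2πk) = 0.7530/(2π·0.0595) = 2.014 m·K/W
ΣR = 2.014 m·K/W
ΔT = Q'·ΣR = 91.6 × 2.014 = 184.5 K
Heat flows inward, so T_out = T_in + ΔT = -168 + 184.5 = 16.5 °C

T_out = 16.5 °C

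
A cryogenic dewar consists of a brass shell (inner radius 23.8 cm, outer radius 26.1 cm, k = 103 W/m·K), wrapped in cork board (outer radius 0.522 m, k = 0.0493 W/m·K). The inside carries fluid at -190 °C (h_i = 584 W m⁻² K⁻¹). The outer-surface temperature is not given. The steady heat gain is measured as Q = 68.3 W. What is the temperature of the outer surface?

T_out = 21.4 °C

Sum the resistances:
  R_conv,in = 1/(4πr²h) = 1/(4π·0.238²·584) = 0.002406 K/W
  R_brass = (1/0.238 − 1/0.261)/(4πk) = 0.3703/(4π·103) = 2.861×10^-4 K/W
  R_cork board = (1/0.261 − 1/0.522)/(4πk) = 1.916/(4π·0.0493) = 3.092 K/W
ΣR = 3.095 K/W
ΔT = Q·ΣR = 68.3 × 3.095 = 211.4 K
Heat flows inward, so T_out = T_in + ΔT = -190 + 211.4 = 21.4 °C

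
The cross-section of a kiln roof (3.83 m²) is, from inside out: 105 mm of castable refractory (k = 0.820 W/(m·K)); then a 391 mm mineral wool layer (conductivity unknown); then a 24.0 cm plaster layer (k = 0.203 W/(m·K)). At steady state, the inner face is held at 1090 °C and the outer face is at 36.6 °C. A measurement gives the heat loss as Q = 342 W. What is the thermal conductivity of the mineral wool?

k = 0.0373 W/m·K

ΣR = ΔT/Q = |1090 − 36.6|/342 = 3.080 K/W
Known resistances:
  R_castable refractory = L/(kA) = 0.105/(0.820·3.83) = 0.03343 K/W
  R_plaster = L/(kA) = 0.240/(0.203·3.83) = 0.3087 K/W
R_mineral wool = ΣR − ΣR_known = 3.080 − 0.3421 = 2.738 K/W
L/(kA) = 2.738 ⇒ k = 0.391/(2.738·3.83) = 0.0373 W/m·K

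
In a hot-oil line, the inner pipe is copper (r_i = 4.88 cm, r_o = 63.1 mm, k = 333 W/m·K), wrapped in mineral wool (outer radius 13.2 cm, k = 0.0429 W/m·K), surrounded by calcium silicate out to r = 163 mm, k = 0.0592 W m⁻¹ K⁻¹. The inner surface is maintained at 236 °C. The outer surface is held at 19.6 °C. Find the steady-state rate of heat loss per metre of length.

Resistance network (inner→outer):
  R'_copper = ln(0.0631/0.0488)/(2πk) = 0.2570/(2π·333) = 1.228×10^-4 m·K/W
  R'_mineral wool = ln(0.132/0.0631)/(2πk) = 0.7381/(2π·0.0429) = 2.738 m·K/W
  R'_calcium silicate = ln(0.163/0.132)/(2πk) = 0.2109/(2π·0.0592) = 0.5671 m·K/W
ΣR = 1.228×10^-4 + 2.738 + 0.5671 = 3.305 m·K/W
Q' = ΔT/ΣR = (236 °C − 19.6 °C)/3.305 = 65.5 W/m

Q' = 65.5 W/m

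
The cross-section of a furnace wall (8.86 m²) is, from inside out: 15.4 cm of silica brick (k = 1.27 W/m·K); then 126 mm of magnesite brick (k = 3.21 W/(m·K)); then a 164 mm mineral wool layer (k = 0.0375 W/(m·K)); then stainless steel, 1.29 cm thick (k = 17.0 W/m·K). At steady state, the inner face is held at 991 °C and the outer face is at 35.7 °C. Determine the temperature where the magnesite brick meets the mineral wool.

T = 957 °C

Resistance network (inner→outer):
  R_silica brick = L/(kA) = 0.154/(1.27·8.86) = 0.01369 K/W
  R_magnesite brick = L/(kA) = 0.126/(3.21·8.86) = 0.004430 K/W
  R_mineral wool = L/(kA) = 0.164/(0.0375·8.86) = 0.4936 K/W
  R_stainless steel = L/(kA) = 0.0129/(17.0·8.86) = 8.565×10^-5 K/W
ΣR = 0.01369 + 0.004430 + 0.4936 + 8.565×10^-5 = 0.5118 K/W
Q = ΔT/ΣR = (991 °C − 35.7 °C)/0.5118 = 1867 W
From the inner boundary to the magnesite brick/mineral wool interface, ΣR_partial = 0.01812 K/W.
T_interface = T_in − Q·ΣR_partial = 991 °C − (1867)(0.01812) = 957 °C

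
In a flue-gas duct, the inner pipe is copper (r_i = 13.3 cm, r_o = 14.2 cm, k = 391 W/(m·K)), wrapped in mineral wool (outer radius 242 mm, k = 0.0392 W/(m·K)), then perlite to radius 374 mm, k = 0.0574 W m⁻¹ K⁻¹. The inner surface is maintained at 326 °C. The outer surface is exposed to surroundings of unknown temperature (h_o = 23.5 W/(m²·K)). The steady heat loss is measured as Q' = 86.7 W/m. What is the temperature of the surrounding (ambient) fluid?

Sum the resistances:
  R'_copper = ln(0.142/0.133)/(2πk) = 0.06548/(2π·391) = 2.665×10^-5 m·K/W
  R'_mineral wool = ln(0.242/0.142)/(2πk) = 0.5331/(2π·0.0392) = 2.164 m·K/W
  R'_perlite = ln(0.374/0.242)/(2πk) = 0.4353/(2π·0.0574) = 1.207 m·K/W
  R'_conv,out = 1/(2πr h) = 1/(2π·0.374·23.5) = 0.01811 m·K/W
ΣR = 3.390 m·K/W
ΔT = Q'·ΣR = 86.7 × 3.390 = 293.9 K
Heat flows outward, so T_out = T_in − ΔT = 326 − 293.9 = 32.1 °C

T_out = 32.1 °C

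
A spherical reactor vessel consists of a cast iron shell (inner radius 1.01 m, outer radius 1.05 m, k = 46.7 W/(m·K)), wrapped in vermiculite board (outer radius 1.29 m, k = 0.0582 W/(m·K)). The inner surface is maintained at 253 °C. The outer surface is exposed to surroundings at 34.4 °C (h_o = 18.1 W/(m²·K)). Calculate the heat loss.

Series thermal resistances, inner to outer:
  R_cast iron = (1/1.01 − 1/1.05)/(4πk) = 0.03772/(4π·46.7) = 6.427×10^-5 K/W
  R_vermiculite board = (1/1.05 − 1/1.29)/(4πk) = 0.1772/(4π·0.0582) = 0.2423 K/W
  R_conv,out = 1/(4πr²h) = 1/(4π·1.29²·18.1) = 0.002642 K/W
ΣR = 6.427×10^-5 + 0.2423 + 0.002642 = 0.2450 K/W
Q = ΔT/ΣR = (253 °C − 34.4 °C)/0.2450 = 892 W

Q = 892 W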